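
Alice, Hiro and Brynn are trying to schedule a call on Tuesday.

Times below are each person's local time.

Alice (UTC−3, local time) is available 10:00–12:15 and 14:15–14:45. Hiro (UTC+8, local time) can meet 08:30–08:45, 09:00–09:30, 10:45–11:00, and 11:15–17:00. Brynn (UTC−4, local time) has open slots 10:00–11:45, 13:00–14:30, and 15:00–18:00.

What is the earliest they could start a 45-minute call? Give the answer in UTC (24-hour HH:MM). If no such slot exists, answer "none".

Alice → UTC: 13:00–15:15, 17:15–17:45.
Hiro → UTC: 00:30–00:45, 01:00–01:30, 02:45–03:00, 03:15–09:00.
Brynn → UTC: 14:00–15:45, 17:00–18:30, 19:00–22:00.
Alice ∩ Hiro: (none).
Alice ∩ Hiro ∩ Brynn: (none).
Windows ≥ 45 min: (none).

none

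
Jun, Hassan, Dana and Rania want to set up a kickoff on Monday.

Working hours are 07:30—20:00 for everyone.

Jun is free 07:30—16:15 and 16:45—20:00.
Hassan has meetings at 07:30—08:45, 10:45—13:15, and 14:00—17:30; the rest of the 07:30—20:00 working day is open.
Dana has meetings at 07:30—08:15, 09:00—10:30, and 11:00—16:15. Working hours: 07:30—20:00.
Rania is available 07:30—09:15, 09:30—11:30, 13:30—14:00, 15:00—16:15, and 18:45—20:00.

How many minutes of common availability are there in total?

Hassan free within 07:30–20:00: 08:45–10:45, 13:15–14:00, 17:30–20:00.
Dana free within 07:30–20:00: 08:15–09:00, 10:30–11:00, 16:15–20:00.
Jun ∩ Hassan: 08:45–10:45, 13:15–14:00, 17:30–20:00.
Jun ∩ Hassan ∩ Dana: 08:45–09:00, 10:30–10:45, 17:30–20:00.
Jun ∩ Hassan ∩ Dana ∩ Rania: 08:45–09:00, 10:30–10:45, 18:45–20:00.
Total common minutes: 15 + 15 + 75 = 105.

105 minutes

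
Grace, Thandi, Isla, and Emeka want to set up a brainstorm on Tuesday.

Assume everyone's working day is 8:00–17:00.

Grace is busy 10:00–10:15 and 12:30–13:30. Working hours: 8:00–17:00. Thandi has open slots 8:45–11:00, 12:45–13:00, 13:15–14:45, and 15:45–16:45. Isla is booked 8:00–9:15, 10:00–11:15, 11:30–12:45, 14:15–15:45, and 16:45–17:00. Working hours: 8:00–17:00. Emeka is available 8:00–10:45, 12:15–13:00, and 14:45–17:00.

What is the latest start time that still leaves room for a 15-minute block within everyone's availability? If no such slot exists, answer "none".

16:30

Grace free within 08:00–17:00: 08:00–10:00, 10:15–12:30, 13:30–17:00.
Isla free within 08:00–17:00: 09:15–10:00, 11:15–11:30, 12:45–14:15, 15:45–16:45.
Grace ∩ Thandi: 08:45–10:00, 10:15–11:00, 13:30–14:45, 15:45–16:45.
Grace ∩ Thandi ∩ Isla: 09:15–10:00, 13:30–14:15, 15:45–16:45.
Grace ∩ Thandi ∩ Isla ∩ Emeka: 09:15–10:00, 15:45–16:45.
Windows ≥ 15 min: 09:15–10:00, 15:45–16:45.
Latest start in the last window 15:45–16:45 is 16:45 − 15 min = 16:30.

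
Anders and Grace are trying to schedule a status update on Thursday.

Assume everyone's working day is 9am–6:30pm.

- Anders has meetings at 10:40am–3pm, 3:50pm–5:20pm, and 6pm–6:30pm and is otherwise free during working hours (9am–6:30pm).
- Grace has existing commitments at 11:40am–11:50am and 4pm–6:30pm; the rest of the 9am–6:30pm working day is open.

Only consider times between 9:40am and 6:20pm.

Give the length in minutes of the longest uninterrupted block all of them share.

Anders free within 09:00–18:30: 09:00–10:40, 15:00–15:50, 17:20–18:00.
Grace free within 09:00–18:30: 09:00–11:40, 11:50–16:00.
Anders ∩ Grace: 09:00–10:40, 15:00–15:50.
Restricted to 09:40–18:20: 09:40–10:40, 15:00–15:50.
Common window lengths: 60, 50 min; longest is 60.

60 minutes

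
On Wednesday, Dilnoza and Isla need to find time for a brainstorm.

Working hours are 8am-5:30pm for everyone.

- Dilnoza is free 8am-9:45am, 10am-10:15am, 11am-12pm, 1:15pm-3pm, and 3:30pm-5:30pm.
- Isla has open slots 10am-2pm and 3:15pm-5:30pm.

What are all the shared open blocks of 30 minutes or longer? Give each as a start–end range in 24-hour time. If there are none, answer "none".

Dilnoza ∩ Isla: 10:00–10:15, 11:00–12:00, 13:15–14:00, 15:30–17:30.
Windows ≥ 30 min: 11:00–12:00, 13:15–14:00, 15:30–17:30.

11:00–12:00, 13:15–14:00, 15:30–17:30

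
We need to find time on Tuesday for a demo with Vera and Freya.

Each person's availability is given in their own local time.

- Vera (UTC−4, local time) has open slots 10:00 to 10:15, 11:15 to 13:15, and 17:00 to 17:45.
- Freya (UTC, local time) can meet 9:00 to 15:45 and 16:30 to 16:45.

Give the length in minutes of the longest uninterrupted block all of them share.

Vera → UTC: 14:00–14:15, 15:15–17:15, 21:00–21:45.
Freya → UTC: 09:00–15:45, 16:30–16:45.
Vera ∩ Freya: 14:00–14:15, 15:15–15:45, 16:30–16:45.
Common window lengths: 15, 30, 15 min; longest is 30.

30 minutes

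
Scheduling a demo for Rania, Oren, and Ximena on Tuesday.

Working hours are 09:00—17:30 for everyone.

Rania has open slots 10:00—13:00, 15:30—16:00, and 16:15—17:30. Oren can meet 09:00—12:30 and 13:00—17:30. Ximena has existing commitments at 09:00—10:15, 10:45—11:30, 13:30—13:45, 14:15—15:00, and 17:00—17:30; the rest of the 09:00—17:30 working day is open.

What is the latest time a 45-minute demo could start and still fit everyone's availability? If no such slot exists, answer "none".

Ximena free within 09:00–17:30: 10:15–10:45, 11:30–13:30, 13:45–14:15, 15:00–17:00.
Rania ∩ Oren: 10:00–12:30, 15:30–16:00, 16:15–17:30.
Rania ∩ Oren ∩ Ximena: 10:15–10:45, 11:30–12:30, 15:30–16:00, 16:15–17:00.
Windows ≥ 45 min: 11:30–12:30, 16:15–17:00.
Latest start in the last window 16:15–17:00 is 17:00 − 45 min = 16:15.

16:15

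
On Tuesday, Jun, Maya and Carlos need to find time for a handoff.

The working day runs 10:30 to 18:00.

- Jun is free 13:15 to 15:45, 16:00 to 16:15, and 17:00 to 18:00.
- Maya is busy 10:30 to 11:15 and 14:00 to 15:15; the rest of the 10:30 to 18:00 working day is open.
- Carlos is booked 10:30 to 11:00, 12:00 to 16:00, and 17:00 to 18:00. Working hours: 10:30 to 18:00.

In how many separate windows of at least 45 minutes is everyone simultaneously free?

0

Maya free within 10:30–18:00: 11:15–14:00, 15:15–18:00.
Carlos free within 10:30–18:00: 11:00–12:00, 16:00–17:00.
Jun ∩ Maya: 13:15–14:00, 15:15–15:45, 16:00–16:15, 17:00–18:00.
Jun ∩ Maya ∩ Carlos: 16:00–16:15.
Windows ≥ 45 min: (none).
That's 0 windows.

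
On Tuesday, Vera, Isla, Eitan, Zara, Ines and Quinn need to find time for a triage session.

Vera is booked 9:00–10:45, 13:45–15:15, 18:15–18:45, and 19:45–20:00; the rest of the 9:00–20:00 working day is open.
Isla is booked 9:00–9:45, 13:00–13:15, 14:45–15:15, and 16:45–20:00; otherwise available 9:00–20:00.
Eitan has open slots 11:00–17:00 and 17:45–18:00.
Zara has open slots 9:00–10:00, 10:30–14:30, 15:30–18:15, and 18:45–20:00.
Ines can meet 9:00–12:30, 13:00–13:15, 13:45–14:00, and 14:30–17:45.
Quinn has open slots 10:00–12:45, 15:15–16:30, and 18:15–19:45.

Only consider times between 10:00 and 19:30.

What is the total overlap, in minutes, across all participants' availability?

Vera free within 09:00–20:00: 10:45–13:45, 15:15–18:15, 18:45–19:45.
Isla free within 09:00–20:00: 09:45–13:00, 13:15–14:45, 15:15–16:45.
Vera ∩ Isla: 10:45–13:00, 13:15–13:45, 15:15–16:45.
Vera ∩ Isla ∩ Eitan: 11:00–13:00, 13:15–13:45, 15:15–16:45.
Vera ∩ Isla ∩ Eitan ∩ Zara: 11:00–13:00, 13:15–13:45, 15:30–16:45.
Vera ∩ Isla ∩ Eitan ∩ Zara ∩ Ines: 11:00–12:30, 15:30–16:45.
Vera ∩ Isla ∩ Eitan ∩ Zara ∩ Ines ∩ Quinn: 11:00–12:30, 15:30–16:30.
Restricted to 10:00–19:30: 11:00–12:30, 15:30–16:30.
Total common minutes: 90 + 60 = 150.

150 minutes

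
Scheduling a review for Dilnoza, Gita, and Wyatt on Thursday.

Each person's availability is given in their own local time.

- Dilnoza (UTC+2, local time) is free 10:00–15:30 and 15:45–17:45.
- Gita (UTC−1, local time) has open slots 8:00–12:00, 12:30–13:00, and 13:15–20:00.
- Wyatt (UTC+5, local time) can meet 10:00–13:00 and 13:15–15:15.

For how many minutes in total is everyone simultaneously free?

Dilnoza → UTC: 08:00–13:30, 13:45–15:45.
Gita → UTC: 09:00–13:00, 13:30–14:00, 14:15–21:00.
Wyatt → UTC: 05:00–08:00, 08:15–10:15.
Dilnoza ∩ Gita: 09:00–13:00, 13:45–14:00, 14:15–15:45.
Dilnoza ∩ Gita ∩ Wyatt: 09:00–10:15.
Total common minutes: 75.

75 minutes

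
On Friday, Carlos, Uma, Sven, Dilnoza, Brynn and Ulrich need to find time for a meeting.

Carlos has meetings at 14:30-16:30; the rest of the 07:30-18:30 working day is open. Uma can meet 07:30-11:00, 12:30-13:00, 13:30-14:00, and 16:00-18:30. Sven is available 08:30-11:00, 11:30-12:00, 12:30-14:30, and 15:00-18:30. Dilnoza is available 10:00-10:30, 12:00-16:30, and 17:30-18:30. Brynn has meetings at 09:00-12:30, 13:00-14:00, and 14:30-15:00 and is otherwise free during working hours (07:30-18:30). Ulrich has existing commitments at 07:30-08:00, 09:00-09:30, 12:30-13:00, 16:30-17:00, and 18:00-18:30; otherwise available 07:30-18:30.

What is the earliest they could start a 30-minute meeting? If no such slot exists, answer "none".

17:30

Carlos free within 07:30–18:30: 07:30–14:30, 16:30–18:30.
Brynn free within 07:30–18:30: 07:30–09:00, 12:30–13:00, 14:00–14:30, 15:00–18:30.
Ulrich free within 07:30–18:30: 08:00–09:00, 09:30–12:30, 13:00–16:30, 17:00–18:00.
Carlos ∩ Uma: 07:30–11:00, 12:30–13:00, 13:30–14:00, 16:30–18:30.
Carlos ∩ Uma ∩ Sven: 08:30–11:00, 12:30–13:00, 13:30–14:00, 16:30–18:30.
Carlos ∩ Uma ∩ Sven ∩ Dilnoza: 10:00–10:30, 12:30–13:00, 13:30–14:00, 17:30–18:30.
Carlos ∩ Uma ∩ Sven ∩ Dilnoza ∩ Brynn: 12:30–13:00, 17:30–18:30.
Carlos ∩ Uma ∩ Sven ∩ Dilnoza ∩ Brynn ∩ Ulrich: 17:30–18:00.
Windows ≥ 30 min: 17:30–18:00.
Earliest such window starts at 17:30.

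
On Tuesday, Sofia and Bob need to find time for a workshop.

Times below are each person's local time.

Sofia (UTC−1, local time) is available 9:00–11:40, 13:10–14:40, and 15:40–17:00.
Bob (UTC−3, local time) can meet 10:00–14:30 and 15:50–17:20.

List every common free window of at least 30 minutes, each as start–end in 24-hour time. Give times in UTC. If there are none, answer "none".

14:10–15:40, 16:40–17:30

Sofia → UTC: 10:00–12:40, 14:10–15:40, 16:40–18:00.
Bob → UTC: 13:00–17:30, 18:50–20:20.
Sofia ∩ Bob: 14:10–15:40, 16:40–17:30.
Windows ≥ 30 min: 14:10–15:40, 16:40–17:30.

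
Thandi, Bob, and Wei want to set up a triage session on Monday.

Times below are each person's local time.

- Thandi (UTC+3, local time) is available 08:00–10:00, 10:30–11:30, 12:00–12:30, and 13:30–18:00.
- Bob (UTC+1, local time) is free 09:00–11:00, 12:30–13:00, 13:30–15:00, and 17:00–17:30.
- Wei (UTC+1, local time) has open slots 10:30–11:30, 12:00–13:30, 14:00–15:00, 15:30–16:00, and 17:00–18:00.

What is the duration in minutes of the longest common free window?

Thandi → UTC: 05:00–07:00, 07:30–08:30, 09:00–09:30, 10:30–15:00.
Bob → UTC: 08:00–10:00, 11:30–12:00, 12:30–14:00, 16:00–16:30.
Wei → UTC: 09:30–10:30, 11:00–12:30, 13:00–14:00, 14:30–15:00, 16:00–17:00.
Thandi ∩ Bob: 08:00–08:30, 09:00–09:30, 11:30–12:00, 12:30–14:00.
Thandi ∩ Bob ∩ Wei: 11:30–12:00, 13:00–14:00.
Common window lengths: 30, 60 min; longest is 60.

60 minutes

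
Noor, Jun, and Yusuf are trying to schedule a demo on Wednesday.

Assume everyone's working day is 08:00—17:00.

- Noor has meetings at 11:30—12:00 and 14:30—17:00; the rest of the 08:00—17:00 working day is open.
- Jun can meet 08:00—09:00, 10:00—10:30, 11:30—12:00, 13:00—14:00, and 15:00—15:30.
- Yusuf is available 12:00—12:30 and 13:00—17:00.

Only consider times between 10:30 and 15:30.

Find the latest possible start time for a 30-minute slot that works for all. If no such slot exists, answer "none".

13:30

Noor free within 08:00–17:00: 08:00–11:30, 12:00–14:30.
Noor ∩ Jun: 08:00–09:00, 10:00–10:30, 13:00–14:00.
Noor ∩ Jun ∩ Yusuf: 13:00–14:00.
Restricted to 10:30–15:30: 13:00–14:00.
Windows ≥ 30 min: 13:00–14:00.
Latest start in the last window 13:00–14:00 is 14:00 − 30 min = 13:30.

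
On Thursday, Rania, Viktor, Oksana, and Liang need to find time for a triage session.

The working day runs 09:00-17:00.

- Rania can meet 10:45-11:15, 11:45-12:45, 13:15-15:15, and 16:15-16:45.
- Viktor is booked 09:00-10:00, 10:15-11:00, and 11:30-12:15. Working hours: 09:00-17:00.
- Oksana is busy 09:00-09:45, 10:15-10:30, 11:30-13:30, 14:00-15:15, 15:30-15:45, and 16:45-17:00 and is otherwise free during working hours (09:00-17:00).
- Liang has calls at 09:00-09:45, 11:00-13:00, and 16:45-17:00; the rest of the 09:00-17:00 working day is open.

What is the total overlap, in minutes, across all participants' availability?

60 minutes

Viktor free within 09:00–17:00: 10:00–10:15, 11:00–11:30, 12:15–17:00.
Oksana free within 09:00–17:00: 09:45–10:15, 10:30–11:30, 13:30–14:00, 15:15–15:30, 15:45–16:45.
Liang free within 09:00–17:00: 09:45–11:00, 13:00–16:45.
Rania ∩ Viktor: 11:00–11:15, 12:15–12:45, 13:15–15:15, 16:15–16:45.
Rania ∩ Viktor ∩ Oksana: 11:00–11:15, 13:30–14:00, 16:15–16:45.
Rania ∩ Viktor ∩ Oksana ∩ Liang: 13:30–14:00, 16:15–16:45.
Total common minutes: 30 + 30 = 60.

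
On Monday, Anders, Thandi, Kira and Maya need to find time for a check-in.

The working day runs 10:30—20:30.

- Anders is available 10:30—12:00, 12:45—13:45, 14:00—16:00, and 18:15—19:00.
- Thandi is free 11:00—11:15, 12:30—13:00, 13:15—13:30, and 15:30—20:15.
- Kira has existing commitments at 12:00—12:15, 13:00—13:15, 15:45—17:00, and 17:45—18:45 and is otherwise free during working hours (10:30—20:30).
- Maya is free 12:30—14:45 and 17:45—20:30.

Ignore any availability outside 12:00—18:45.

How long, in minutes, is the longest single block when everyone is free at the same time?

Kira free within 10:30–20:30: 10:30–12:00, 12:15–13:00, 13:15–15:45, 17:00–17:45, 18:45–20:30.
Anders ∩ Thandi: 11:00–11:15, 12:45–13:00, 13:15–13:30, 15:30–16:00, 18:15–19:00.
Anders ∩ Thandi ∩ Kira: 11:00–11:15, 12:45–13:00, 13:15–13:30, 15:30–15:45, 18:45–19:00.
Anders ∩ Thandi ∩ Kira ∩ Maya: 12:45–13:00, 13:15–13:30, 18:45–19:00.
Restricted to 12:00–18:45: 12:45–13:00, 13:15–13:30.
Common window lengths: 15, 15 min; longest is 15.

15 minutes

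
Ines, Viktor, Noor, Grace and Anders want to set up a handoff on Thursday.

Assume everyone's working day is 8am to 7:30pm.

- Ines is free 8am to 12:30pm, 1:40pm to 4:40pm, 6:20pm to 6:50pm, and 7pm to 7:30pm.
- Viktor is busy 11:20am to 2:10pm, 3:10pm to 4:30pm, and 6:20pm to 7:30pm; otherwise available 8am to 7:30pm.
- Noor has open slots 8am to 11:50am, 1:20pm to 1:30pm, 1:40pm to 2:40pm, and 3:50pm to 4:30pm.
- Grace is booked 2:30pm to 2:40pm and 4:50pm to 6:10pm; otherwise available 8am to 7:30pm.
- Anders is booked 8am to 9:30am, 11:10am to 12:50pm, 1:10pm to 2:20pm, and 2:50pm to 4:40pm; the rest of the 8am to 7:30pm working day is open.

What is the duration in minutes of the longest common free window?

100 minutes

Viktor free within 08:00–19:30: 08:00–11:20, 14:10–15:10, 16:30–18:20.
Grace free within 08:00–19:30: 08:00–14:30, 14:40–16:50, 18:10–19:30.
Anders free within 08:00–19:30: 09:30–11:10, 12:50–13:10, 14:20–14:50, 16:40–19:30.
Ines ∩ Viktor: 08:00–11:20, 14:10–15:10, 16:30–16:40.
Ines ∩ Viktor ∩ Noor: 08:00–11:20, 14:10–14:40.
Ines ∩ Viktor ∩ Noor ∩ Grace: 08:00–11:20, 14:10–14:30.
Ines ∩ Viktor ∩ Noor ∩ Grace ∩ Anders: 09:30–11:10, 14:20–14:30.
Common window lengths: 100, 10 min; longest is 100.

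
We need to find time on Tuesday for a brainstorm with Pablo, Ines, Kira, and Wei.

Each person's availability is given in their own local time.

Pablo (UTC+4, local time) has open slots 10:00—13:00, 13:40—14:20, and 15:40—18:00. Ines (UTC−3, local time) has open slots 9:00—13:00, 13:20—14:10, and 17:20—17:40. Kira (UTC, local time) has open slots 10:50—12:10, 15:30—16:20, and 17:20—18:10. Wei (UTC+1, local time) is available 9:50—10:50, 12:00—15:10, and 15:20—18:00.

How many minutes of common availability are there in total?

10 minutes

Pablo → UTC: 06:00–09:00, 09:40–10:20, 11:40–14:00.
Ines → UTC: 12:00–16:00, 16:20–17:10, 20:20–20:40.
Kira → UTC: 10:50–12:10, 15:30–16:20, 17:20–18:10.
Wei → UTC: 08:50–09:50, 11:00–14:10, 14:20–17:00.
Pablo ∩ Ines: 12:00–14:00.
Pablo ∩ Ines ∩ Kira: 12:00–12:10.
Pablo ∩ Ines ∩ Kira ∩ Wei: 12:00–12:10.
Total common minutes: 10.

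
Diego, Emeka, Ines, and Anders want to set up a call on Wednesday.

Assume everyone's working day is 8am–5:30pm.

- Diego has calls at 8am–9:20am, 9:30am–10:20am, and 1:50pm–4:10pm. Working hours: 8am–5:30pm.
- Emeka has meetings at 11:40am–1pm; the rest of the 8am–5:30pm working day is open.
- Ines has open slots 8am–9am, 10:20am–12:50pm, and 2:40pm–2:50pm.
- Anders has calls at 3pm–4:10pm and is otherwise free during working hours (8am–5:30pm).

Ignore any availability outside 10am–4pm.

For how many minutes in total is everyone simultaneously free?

Diego free within 08:00–17:30: 09:20–09:30, 10:20–13:50, 16:10–17:30.
Emeka free within 08:00–17:30: 08:00–11:40, 13:00–17:30.
Anders free within 08:00–17:30: 08:00–15:00, 16:10–17:30.
Diego ∩ Emeka: 09:20–09:30, 10:20–11:40, 13:00–13:50, 16:10–17:30.
Diego ∩ Emeka ∩ Ines: 10:20–11:40.
Diego ∩ Emeka ∩ Ines ∩ Anders: 10:20–11:40.
Restricted to 10:00–16:00: 10:20–11:40.
Total common minutes: 80.

80 minutes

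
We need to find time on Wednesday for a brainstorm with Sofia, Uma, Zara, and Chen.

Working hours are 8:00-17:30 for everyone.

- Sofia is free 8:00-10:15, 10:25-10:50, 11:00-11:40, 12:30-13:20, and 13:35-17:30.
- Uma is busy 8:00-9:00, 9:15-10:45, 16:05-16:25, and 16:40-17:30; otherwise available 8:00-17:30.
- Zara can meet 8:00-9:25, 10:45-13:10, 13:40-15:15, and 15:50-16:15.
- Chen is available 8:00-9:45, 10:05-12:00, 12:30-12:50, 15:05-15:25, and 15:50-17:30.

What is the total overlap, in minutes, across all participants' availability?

Uma free within 08:00–17:30: 09:00–09:15, 10:45–16:05, 16:25–16:40.
Sofia ∩ Uma: 09:00–09:15, 10:45–10:50, 11:00–11:40, 12:30–13:20, 13:35–16:05, 16:25–16:40.
Sofia ∩ Uma ∩ Zara: 09:00–09:15, 10:45–10:50, 11:00–11:40, 12:30–13:10, 13:40–15:15, 15:50–16:05.
Sofia ∩ Uma ∩ Zara ∩ Chen: 09:00–09:15, 10:45–10:50, 11:00–11:40, 12:30–12:50, 15:05–15:15, 15:50–16:05.
Total common minutes: 15 + 5 + 40 + 20 + 10 + 15 = 105.

105 minutes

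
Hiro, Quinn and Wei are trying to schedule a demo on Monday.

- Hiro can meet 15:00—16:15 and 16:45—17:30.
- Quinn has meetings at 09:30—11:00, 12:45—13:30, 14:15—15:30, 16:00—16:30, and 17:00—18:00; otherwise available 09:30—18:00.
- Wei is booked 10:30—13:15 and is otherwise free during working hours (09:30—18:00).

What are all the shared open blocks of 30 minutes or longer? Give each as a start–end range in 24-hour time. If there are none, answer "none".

Quinn free within 09:30–18:00: 11:00–12:45, 13:30–14:15, 15:30–16:00, 16:30–17:00.
Wei free within 09:30–18:00: 09:30–10:30, 13:15–18:00.
Hiro ∩ Quinn: 15:30–16:00, 16:45–17:00.
Hiro ∩ Quinn ∩ Wei: 15:30–16:00, 16:45–17:00.
Windows ≥ 30 min: 15:30–16:00.

15:30–16:00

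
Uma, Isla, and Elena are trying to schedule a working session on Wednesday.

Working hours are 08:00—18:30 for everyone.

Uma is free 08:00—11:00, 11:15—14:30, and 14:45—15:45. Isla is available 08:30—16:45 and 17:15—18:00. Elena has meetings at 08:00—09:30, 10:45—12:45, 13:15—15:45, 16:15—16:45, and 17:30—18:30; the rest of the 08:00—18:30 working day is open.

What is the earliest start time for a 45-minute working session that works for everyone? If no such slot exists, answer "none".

Elena free within 08:00–18:30: 09:30–10:45, 12:45–13:15, 15:45–16:15, 16:45–17:30.
Uma ∩ Isla: 08:30–11:00, 11:15–14:30, 14:45–15:45.
Uma ∩ Isla ∩ Elena: 09:30–10:45, 12:45–13:15.
Windows ≥ 45 min: 09:30–10:45.
Earliest such window starts at 09:30.

09:30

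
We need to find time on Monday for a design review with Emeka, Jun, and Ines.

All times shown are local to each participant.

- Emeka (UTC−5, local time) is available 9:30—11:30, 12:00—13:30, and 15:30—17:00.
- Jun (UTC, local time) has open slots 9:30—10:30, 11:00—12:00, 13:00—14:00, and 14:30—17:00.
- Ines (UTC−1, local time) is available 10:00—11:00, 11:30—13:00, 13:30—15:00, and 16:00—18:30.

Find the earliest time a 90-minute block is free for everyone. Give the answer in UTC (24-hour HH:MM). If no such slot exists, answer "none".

14:30

Emeka → UTC: 14:30–16:30, 17:00–18:30, 20:30–22:00.
Jun → UTC: 09:30–10:30, 11:00–12:00, 13:00–14:00, 14:30–17:00.
Ines → UTC: 11:00–12:00, 12:30–14:00, 14:30–16:00, 17:00–19:30.
Emeka ∩ Jun: 14:30–16:30.
Emeka ∩ Jun ∩ Ines: 14:30–16:00.
Windows ≥ 90 min: 14:30–16:00.
Earliest such window starts at 14:30.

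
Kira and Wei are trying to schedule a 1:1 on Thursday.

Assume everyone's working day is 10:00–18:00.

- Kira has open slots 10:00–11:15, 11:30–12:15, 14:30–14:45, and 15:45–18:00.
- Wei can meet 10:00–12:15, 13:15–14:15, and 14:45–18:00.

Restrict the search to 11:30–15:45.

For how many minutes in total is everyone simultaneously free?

45 minutes

Kira ∩ Wei: 10:00–11:15, 11:30–12:15, 15:45–18:00.
Restricted to 11:30–15:45: 11:30–12:15.
Total common minutes: 45.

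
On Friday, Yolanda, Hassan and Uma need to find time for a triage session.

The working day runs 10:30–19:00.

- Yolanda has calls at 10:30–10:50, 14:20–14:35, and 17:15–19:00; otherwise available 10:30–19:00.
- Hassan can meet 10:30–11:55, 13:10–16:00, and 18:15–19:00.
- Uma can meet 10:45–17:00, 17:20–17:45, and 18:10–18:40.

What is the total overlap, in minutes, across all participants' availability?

220 minutes

Yolanda free within 10:30–19:00: 10:50–14:20, 14:35–17:15.
Yolanda ∩ Hassan: 10:50–11:55, 13:10–14:20, 14:35–16:00.
Yolanda ∩ Hassan ∩ Uma: 10:50–11:55, 13:10–14:20, 14:35–16:00.
Total common minutes: 65 + 70 + 85 = 220.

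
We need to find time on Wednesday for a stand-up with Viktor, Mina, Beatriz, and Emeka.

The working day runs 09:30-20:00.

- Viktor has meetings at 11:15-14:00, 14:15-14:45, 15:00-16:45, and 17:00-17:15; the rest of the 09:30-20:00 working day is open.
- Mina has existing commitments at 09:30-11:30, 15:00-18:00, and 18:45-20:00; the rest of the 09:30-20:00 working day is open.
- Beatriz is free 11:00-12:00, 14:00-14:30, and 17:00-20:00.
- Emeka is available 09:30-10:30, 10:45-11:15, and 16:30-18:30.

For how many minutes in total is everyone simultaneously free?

Viktor free within 09:30–20:00: 09:30–11:15, 14:00–14:15, 14:45–15:00, 16:45–17:00, 17:15–20:00.
Mina free within 09:30–20:00: 11:30–15:00, 18:00–18:45.
Viktor ∩ Mina: 14:00–14:15, 14:45–15:00, 18:00–18:45.
Viktor ∩ Mina ∩ Beatriz: 14:00–14:15, 18:00–18:45.
Viktor ∩ Mina ∩ Beatriz ∩ Emeka: 18:00–18:30.
Total common minutes: 30.

30 minutes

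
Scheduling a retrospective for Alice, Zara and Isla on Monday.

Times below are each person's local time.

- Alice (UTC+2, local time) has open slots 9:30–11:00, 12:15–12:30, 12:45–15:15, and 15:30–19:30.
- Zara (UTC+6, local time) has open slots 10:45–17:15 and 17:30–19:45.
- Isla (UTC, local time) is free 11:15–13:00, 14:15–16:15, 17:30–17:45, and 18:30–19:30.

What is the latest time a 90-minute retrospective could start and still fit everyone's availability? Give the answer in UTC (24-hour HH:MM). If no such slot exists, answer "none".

11:30

Alice → UTC: 07:30–09:00, 10:15–10:30, 10:45–13:15, 13:30–17:30.
Zara → UTC: 04:45–11:15, 11:30–13:45.
Isla → UTC: 11:15–13:00, 14:15–16:15, 17:30–17:45, 18:30–19:30.
Alice ∩ Zara: 07:30–09:00, 10:15–10:30, 10:45–11:15, 11:30–13:15, 13:30–13:45.
Alice ∩ Zara ∩ Isla: 11:30–13:00.
Windows ≥ 90 min: 11:30–13:00.
Latest start in the last window 11:30–13:00 is 13:00 − 90 min = 11:30.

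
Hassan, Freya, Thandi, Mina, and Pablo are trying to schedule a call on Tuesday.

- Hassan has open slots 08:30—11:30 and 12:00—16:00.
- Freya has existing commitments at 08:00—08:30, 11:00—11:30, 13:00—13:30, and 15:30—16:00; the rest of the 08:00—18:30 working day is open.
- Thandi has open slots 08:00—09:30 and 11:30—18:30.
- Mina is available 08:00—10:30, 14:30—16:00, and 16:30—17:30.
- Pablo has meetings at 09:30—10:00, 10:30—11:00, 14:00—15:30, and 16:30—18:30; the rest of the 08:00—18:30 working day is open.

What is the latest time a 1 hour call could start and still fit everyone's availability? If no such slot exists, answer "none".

Freya free within 08:00–18:30: 08:30–11:00, 11:30–13:00, 13:30–15:30, 16:00–18:30.
Pablo free within 08:00–18:30: 08:00–09:30, 10:00–10:30, 11:00–14:00, 15:30–16:30.
Hassan ∩ Freya: 08:30–11:00, 12:00–13:00, 13:30–15:30.
Hassan ∩ Freya ∩ Thandi: 08:30–09:30, 12:00–13:00, 13:30–15:30.
Hassan ∩ Freya ∩ Thandi ∩ Mina: 08:30–09:30, 14:30–15:30.
Hassan ∩ Freya ∩ Thandi ∩ Mina ∩ Pablo: 08:30–09:30.
Windows ≥ 60 min: 08:30–09:30.
Latest start in the last window 08:30–09:30 is 09:30 − 60 min = 08:30.

08:30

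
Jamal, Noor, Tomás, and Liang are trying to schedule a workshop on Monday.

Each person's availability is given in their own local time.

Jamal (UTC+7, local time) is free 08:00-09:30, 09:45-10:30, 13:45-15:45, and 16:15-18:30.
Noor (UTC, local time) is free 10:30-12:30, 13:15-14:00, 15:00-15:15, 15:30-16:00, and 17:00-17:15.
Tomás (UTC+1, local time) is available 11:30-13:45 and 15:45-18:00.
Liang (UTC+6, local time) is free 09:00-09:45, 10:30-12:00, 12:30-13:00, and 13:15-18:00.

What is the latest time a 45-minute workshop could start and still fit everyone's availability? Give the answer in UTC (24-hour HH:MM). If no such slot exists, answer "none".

10:45

Jamal → UTC: 01:00–02:30, 02:45–03:30, 06:45–08:45, 09:15–11:30.
Noor → UTC: 10:30–12:30, 13:15–14:00, 15:00–15:15, 15:30–16:00, 17:00–17:15.
Tomás → UTC: 10:30–12:45, 14:45–17:00.
Liang → UTC: 03:00–03:45, 04:30–06:00, 06:30–07:00, 07:15–12:00.
Jamal ∩ Noor: 10:30–11:30.
Jamal ∩ Noor ∩ Tomás: 10:30–11:30.
Jamal ∩ Noor ∩ Tomás ∩ Liang: 10:30–11:30.
Windows ≥ 45 min: 10:30–11:30.
Latest start in the last window 10:30–11:30 is 11:30 − 45 min = 10:45.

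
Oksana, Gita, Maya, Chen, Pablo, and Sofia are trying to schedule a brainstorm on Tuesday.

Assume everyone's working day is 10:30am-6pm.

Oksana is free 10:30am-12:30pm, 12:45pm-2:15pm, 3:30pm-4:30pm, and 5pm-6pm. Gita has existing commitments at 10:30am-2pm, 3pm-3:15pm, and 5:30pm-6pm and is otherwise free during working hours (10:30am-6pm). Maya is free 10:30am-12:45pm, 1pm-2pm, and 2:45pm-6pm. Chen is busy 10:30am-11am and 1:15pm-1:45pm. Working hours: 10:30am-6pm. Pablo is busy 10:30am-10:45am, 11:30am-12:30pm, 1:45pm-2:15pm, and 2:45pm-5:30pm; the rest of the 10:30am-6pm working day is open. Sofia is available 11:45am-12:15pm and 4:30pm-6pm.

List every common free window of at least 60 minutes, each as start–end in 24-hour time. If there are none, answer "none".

Gita free within 10:30–18:00: 14:00–15:00, 15:15–17:30.
Chen free within 10:30–18:00: 11:00–13:15, 13:45–18:00.
Pablo free within 10:30–18:00: 10:45–11:30, 12:30–13:45, 14:15–14:45, 17:30–18:00.
Oksana ∩ Gita: 14:00–14:15, 15:30–16:30, 17:00–17:30.
Oksana ∩ Gita ∩ Maya: 15:30–16:30, 17:00–17:30.
Oksana ∩ Gita ∩ Maya ∩ Chen: 15:30–16:30, 17:00–17:30.
Oksana ∩ Gita ∩ Maya ∩ Chen ∩ Pablo: (none).
Oksana ∩ Gita ∩ Maya ∩ Chen ∩ Pablo ∩ Sofia: (none).
Windows ≥ 60 min: (none).

none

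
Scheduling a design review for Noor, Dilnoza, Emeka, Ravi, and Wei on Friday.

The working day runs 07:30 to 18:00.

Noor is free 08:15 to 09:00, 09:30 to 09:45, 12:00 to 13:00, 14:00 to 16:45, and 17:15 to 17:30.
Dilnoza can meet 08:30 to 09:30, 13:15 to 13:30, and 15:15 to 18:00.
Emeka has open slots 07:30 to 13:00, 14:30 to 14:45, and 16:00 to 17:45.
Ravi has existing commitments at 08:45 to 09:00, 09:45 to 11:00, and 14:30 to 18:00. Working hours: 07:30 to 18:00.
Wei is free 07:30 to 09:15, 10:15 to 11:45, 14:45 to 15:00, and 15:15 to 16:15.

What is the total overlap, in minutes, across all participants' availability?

15 minutes

Ravi free within 07:30–18:00: 07:30–08:45, 09:00–09:45, 11:00–14:30.
Noor ∩ Dilnoza: 08:30–09:00, 15:15–16:45, 17:15–17:30.
Noor ∩ Dilnoza ∩ Emeka: 08:30–09:00, 16:00–16:45, 17:15–17:30.
Noor ∩ Dilnoza ∩ Emeka ∩ Ravi: 08:30–08:45.
Noor ∩ Dilnoza ∩ Emeka ∩ Ravi ∩ Wei: 08:30–08:45.
Total common minutes: 15.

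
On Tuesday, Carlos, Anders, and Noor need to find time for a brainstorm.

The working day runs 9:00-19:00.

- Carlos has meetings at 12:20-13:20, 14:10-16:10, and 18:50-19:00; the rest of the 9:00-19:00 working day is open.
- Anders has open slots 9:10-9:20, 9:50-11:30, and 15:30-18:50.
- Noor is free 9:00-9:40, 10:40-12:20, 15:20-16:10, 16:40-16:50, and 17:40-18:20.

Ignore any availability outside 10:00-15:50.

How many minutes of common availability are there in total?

Carlos free within 09:00–19:00: 09:00–12:20, 13:20–14:10, 16:10–18:50.
Carlos ∩ Anders: 09:10–09:20, 09:50–11:30, 16:10–18:50.
Carlos ∩ Anders ∩ Noor: 09:10–09:20, 10:40–11:30, 16:40–16:50, 17:40–18:20.
Restricted to 10:00–15:50: 10:40–11:30.
Total common minutes: 50.

50 minutes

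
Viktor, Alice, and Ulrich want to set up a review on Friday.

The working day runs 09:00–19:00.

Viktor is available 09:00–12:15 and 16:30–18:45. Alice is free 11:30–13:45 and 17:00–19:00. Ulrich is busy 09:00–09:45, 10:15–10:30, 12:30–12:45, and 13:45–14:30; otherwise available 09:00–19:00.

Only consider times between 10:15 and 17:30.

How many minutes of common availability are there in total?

75 minutes

Ulrich free within 09:00–19:00: 09:45–10:15, 10:30–12:30, 12:45–13:45, 14:30–19:00.
Viktor ∩ Alice: 11:30–12:15, 17:00–18:45.
Viktor ∩ Alice ∩ Ulrich: 11:30–12:15, 17:00–18:45.
Restricted to 10:15–17:30: 11:30–12:15, 17:00–17:30.
Total common minutes: 45 + 30 = 75.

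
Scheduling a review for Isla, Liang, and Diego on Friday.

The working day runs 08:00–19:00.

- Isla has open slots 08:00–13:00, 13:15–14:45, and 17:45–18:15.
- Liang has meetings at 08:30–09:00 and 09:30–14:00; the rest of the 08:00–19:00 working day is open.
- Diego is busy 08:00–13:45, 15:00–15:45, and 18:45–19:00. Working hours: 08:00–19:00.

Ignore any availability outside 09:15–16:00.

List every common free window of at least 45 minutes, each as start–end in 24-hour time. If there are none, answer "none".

14:00–14:45

Liang free within 08:00–19:00: 08:00–08:30, 09:00–09:30, 14:00–19:00.
Diego free within 08:00–19:00: 13:45–15:00, 15:45–18:45.
Isla ∩ Liang: 08:00–08:30, 09:00–09:30, 14:00–14:45, 17:45–18:15.
Isla ∩ Liang ∩ Diego: 14:00–14:45, 17:45–18:15.
Restricted to 09:15–16:00: 14:00–14:45.
Windows ≥ 45 min: 14:00–14:45.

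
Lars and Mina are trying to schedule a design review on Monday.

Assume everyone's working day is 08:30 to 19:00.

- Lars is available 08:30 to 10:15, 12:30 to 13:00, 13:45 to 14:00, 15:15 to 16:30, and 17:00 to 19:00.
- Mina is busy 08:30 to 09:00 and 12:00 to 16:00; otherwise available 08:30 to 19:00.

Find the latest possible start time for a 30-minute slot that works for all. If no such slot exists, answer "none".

18:30

Mina free within 08:30–19:00: 09:00–12:00, 16:00–19:00.
Lars ∩ Mina: 09:00–10:15, 16:00–16:30, 17:00–19:00.
Windows ≥ 30 min: 09:00–10:15, 16:00–16:30, 17:00–19:00.
Latest start in the last window 17:00–19:00 is 19:00 − 30 min = 18:30.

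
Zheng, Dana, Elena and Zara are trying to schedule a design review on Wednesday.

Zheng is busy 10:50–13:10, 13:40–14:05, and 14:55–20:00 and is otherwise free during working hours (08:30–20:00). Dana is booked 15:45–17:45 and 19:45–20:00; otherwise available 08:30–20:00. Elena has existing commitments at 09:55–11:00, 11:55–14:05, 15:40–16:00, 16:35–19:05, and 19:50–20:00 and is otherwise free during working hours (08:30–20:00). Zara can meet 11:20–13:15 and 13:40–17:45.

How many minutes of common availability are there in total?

Zheng free within 08:30–20:00: 08:30–10:50, 13:10–13:40, 14:05–14:55.
Dana free within 08:30–20:00: 08:30–15:45, 17:45–19:45.
Elena free within 08:30–20:00: 08:30–09:55, 11:00–11:55, 14:05–15:40, 16:00–16:35, 19:05–19:50.
Zheng ∩ Dana: 08:30–10:50, 13:10–13:40, 14:05–14:55.
Zheng ∩ Dana ∩ Elena: 08:30–09:55, 14:05–14:55.
Zheng ∩ Dana ∩ Elena ∩ Zara: 14:05–14:55.
Total common minutes: 50.

50 minutes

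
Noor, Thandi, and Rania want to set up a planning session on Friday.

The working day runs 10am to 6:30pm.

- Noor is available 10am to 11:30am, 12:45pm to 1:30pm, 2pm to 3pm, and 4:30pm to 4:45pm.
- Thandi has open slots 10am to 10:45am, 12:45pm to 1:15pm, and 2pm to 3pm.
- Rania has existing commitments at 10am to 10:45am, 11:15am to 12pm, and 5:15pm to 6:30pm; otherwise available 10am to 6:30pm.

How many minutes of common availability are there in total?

90 minutes

Rania free within 10:00–18:30: 10:45–11:15, 12:00–17:15.
Noor ∩ Thandi: 10:00–10:45, 12:45–13:15, 14:00–15:00.
Noor ∩ Thandi ∩ Rania: 12:45–13:15, 14:00–15:00.
Total common minutes: 30 + 60 = 90.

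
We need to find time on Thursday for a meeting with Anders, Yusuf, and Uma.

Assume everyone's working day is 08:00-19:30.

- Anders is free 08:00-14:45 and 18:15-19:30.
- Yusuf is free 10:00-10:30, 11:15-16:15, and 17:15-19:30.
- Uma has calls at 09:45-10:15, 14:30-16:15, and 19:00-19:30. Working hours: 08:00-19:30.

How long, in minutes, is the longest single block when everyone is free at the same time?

Uma free within 08:00–19:30: 08:00–09:45, 10:15–14:30, 16:15–19:00.
Anders ∩ Yusuf: 10:00–10:30, 11:15–14:45, 18:15–19:30.
Anders ∩ Yusuf ∩ Uma: 10:15–10:30, 11:15–14:30, 18:15–19:00.
Common window lengths: 15, 195, 45 min; longest is 195.

195 minutes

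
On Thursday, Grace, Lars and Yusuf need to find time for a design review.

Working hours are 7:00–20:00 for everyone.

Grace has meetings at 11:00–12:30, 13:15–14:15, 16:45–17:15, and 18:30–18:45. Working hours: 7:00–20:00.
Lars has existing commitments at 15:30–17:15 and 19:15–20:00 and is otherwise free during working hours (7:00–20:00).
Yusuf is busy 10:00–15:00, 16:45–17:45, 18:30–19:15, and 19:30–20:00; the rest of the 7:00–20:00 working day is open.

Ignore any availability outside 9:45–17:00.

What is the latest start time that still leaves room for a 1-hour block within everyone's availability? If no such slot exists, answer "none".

Grace free within 07:00–20:00: 07:00–11:00, 12:30–13:15, 14:15–16:45, 17:15–18:30, 18:45–20:00.
Lars free within 07:00–20:00: 07:00–15:30, 17:15–19:15.
Yusuf free within 07:00–20:00: 07:00–10:00, 15:00–16:45, 17:45–18:30, 19:15–19:30.
Grace ∩ Lars: 07:00–11:00, 12:30–13:15, 14:15–15:30, 17:15–18:30, 18:45–19:15.
Grace ∩ Lars ∩ Yusuf: 07:00–10:00, 15:00–15:30, 17:45–18:30.
Restricted to 09:45–17:00: 09:45–10:00, 15:00–15:30.
Windows ≥ 60 min: (none).

none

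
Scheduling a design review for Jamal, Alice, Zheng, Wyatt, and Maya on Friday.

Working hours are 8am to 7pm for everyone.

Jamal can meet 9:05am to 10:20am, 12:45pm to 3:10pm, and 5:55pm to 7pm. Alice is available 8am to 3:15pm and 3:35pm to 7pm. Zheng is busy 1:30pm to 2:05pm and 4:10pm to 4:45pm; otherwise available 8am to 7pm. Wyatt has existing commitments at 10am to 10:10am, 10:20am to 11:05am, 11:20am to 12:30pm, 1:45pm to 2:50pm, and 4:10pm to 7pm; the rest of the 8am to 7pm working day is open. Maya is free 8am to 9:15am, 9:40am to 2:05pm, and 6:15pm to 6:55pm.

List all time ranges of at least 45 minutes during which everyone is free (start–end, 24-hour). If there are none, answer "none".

Zheng free within 08:00–19:00: 08:00–13:30, 14:05–16:10, 16:45–19:00.
Wyatt free within 08:00–19:00: 08:00–10:00, 10:10–10:20, 11:05–11:20, 12:30–13:45, 14:50–16:10.
Jamal ∩ Alice: 09:05–10:20, 12:45–15:10, 17:55–19:00.
Jamal ∩ Alice ∩ Zheng: 09:05–10:20, 12:45–13:30, 14:05–15:10, 17:55–19:00.
Jamal ∩ Alice ∩ Zheng ∩ Wyatt: 09:05–10:00, 10:10–10:20, 12:45–13:30, 14:50–15:10.
Jamal ∩ Alice ∩ Zheng ∩ Wyatt ∩ Maya: 09:05–09:15, 09:40–10:00, 10:10–10:20, 12:45–13:30.
Windows ≥ 45 min: 12:45–13:30.

12:45–13:30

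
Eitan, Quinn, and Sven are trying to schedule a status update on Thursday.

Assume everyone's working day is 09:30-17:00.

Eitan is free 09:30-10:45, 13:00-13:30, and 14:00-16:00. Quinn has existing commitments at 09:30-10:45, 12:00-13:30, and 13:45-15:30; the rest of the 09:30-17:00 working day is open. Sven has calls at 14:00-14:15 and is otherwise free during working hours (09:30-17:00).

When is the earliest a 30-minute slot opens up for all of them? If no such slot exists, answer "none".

Quinn free within 09:30–17:00: 10:45–12:00, 13:30–13:45, 15:30–17:00.
Sven free within 09:30–17:00: 09:30–14:00, 14:15–17:00.
Eitan ∩ Quinn: 15:30–16:00.
Eitan ∩ Quinn ∩ Sven: 15:30–16:00.
Windows ≥ 30 min: 15:30–16:00.
Earliest such window starts at 15:30.

15:30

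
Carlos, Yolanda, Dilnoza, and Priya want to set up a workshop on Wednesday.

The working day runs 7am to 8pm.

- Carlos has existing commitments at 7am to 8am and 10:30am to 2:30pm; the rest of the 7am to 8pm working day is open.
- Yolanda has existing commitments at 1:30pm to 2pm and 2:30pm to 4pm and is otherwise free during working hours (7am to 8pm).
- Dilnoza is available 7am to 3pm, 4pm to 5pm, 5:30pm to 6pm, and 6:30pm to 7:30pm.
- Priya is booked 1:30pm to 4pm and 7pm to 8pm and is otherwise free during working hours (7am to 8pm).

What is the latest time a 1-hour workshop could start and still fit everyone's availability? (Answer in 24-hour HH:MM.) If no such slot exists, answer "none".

Carlos free within 07:00–20:00: 08:00–10:30, 14:30–20:00.
Yolanda free within 07:00–20:00: 07:00–13:30, 14:00–14:30, 16:00–20:00.
Priya free within 07:00–20:00: 07:00–13:30, 16:00–19:00.
Carlos ∩ Yolanda: 08:00–10:30, 16:00–20:00.
Carlos ∩ Yolanda ∩ Dilnoza: 08:00–10:30, 16:00–17:00, 17:30–18:00, 18:30–19:30.
Carlos ∩ Yolanda ∩ Dilnoza ∩ Priya: 08:00–10:30, 16:00–17:00, 17:30–18:00, 18:30–19:00.
Windows ≥ 60 min: 08:00–10:30, 16:00–17:00.
Latest start in the last window 16:00–17:00 is 17:00 − 60 min = 16:00.

16:00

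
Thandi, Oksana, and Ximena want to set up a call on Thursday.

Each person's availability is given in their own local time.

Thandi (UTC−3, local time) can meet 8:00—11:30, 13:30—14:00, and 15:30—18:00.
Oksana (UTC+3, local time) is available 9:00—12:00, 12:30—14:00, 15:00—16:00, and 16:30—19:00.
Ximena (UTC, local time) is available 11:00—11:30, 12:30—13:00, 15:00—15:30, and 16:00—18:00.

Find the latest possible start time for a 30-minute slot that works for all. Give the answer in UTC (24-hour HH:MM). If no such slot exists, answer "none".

Thandi → UTC: 11:00–14:30, 16:30–17:00, 18:30–21:00.
Oksana → UTC: 06:00–09:00, 09:30–11:00, 12:00–13:00, 13:30–16:00.
Ximena → UTC: 11:00–11:30, 12:30–13:00, 15:00–15:30, 16:00–18:00.
Thandi ∩ Oksana: 12:00–13:00, 13:30–14:30.
Thandi ∩ Oksana ∩ Ximena: 12:30–13:00.
Windows ≥ 30 min: 12:30–13:00.
Latest start in the last window 12:30–13:00 is 13:00 − 30 min = 12:30.

12:30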